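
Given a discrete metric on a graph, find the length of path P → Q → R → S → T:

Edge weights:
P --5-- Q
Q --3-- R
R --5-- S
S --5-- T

Arc length = 5 + 3 + 5 + 5 = 18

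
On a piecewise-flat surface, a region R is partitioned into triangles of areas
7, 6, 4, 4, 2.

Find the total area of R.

7 + 6 + 4 + 4 + 2 = 23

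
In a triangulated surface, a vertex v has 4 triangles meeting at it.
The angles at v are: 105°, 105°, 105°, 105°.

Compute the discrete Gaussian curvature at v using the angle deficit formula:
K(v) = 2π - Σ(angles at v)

Sum of angles = 420°. K = 360° - 420° = -60°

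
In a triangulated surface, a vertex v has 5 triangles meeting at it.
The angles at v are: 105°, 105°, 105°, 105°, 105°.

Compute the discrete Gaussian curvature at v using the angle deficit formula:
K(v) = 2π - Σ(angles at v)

Sum of angles = 525°. K = 360° - 525° = -165°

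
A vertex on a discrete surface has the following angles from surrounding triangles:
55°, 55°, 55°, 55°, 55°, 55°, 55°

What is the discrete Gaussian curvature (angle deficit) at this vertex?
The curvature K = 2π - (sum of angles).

Sum of angles = 385°. K = 360° - 385° = -25° = -5π/36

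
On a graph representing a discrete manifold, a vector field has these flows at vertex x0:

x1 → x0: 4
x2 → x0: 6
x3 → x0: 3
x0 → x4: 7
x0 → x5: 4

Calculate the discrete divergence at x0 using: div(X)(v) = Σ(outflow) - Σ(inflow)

Divergence = sum of outgoing flows = (-4) + (-6) + (-3) + 7 + 4 = -2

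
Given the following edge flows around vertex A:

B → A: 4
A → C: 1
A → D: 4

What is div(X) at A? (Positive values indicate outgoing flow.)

Divergence = sum of outgoing flows = (-4) + 1 + 4 = 1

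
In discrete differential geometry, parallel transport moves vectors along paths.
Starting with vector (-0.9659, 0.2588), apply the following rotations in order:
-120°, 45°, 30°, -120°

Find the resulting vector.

Total rotation: (-120°) + 45° + 30° + (-120°) = -165°. Final vector: (1, 0)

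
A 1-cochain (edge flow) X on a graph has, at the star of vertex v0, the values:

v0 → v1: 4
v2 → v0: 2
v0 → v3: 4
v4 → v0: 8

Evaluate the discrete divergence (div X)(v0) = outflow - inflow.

Divergence = sum of outgoing flows = 4 + (-2) + 4 + (-8) = -2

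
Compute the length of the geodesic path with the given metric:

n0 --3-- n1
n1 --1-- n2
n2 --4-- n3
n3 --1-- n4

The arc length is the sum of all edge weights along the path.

Arc length = 3 + 1 + 4 + 1 = 9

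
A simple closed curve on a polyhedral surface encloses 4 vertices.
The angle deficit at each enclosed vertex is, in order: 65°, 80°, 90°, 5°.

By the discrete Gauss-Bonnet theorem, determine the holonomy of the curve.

Holonomy = total enclosed curvature = 65° + 80° + 90° + 5° = 240°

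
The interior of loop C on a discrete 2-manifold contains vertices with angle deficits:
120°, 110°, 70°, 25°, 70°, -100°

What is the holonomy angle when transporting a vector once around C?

Holonomy = total enclosed curvature = 120° + 110° + 70° + 25° + 70° + (-100°) = 295°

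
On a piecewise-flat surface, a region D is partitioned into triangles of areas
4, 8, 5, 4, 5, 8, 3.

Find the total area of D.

4 + 8 + 5 + 4 + 5 + 8 + 3 = 37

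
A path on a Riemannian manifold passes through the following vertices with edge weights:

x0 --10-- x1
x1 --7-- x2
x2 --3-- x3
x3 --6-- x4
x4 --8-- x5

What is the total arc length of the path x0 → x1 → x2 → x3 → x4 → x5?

Arc length = 10 + 7 + 3 + 6 + 8 = 34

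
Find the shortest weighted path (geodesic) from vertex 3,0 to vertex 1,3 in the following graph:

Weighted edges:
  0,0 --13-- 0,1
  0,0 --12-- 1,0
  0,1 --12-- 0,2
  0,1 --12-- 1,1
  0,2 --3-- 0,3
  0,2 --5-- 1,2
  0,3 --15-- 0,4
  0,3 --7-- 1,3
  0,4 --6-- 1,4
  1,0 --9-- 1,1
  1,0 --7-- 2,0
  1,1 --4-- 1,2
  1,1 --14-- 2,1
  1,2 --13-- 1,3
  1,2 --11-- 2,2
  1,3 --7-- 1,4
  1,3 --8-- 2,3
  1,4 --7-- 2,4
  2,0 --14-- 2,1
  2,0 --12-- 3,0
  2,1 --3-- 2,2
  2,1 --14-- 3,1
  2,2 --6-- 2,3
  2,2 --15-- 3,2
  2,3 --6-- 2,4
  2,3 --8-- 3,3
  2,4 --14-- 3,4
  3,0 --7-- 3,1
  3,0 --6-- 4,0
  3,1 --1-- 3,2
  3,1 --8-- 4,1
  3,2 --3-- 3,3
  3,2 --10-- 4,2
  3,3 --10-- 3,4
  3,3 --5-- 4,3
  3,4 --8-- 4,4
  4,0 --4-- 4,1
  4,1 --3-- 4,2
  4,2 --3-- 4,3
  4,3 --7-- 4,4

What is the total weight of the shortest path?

Shortest path: 3,0 → 3,1 → 3,2 → 3,3 → 2,3 → 1,3, total weight = 27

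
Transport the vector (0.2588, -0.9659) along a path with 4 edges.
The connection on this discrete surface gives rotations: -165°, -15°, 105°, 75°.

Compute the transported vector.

Total rotation: (-165°) + (-15°) + 105° + 75° = 0°. Final vector: (0.2588, -0.9659)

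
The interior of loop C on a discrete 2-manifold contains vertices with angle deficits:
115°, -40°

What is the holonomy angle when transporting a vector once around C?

Holonomy = total enclosed curvature = 115° + (-40°) = 75°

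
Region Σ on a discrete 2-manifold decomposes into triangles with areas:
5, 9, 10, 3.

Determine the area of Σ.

5 + 9 + 10 + 3 = 27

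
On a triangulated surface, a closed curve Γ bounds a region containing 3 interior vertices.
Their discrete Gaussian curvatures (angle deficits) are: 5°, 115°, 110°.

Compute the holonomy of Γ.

Holonomy = total enclosed curvature = 5° + 115° + 110° = 230°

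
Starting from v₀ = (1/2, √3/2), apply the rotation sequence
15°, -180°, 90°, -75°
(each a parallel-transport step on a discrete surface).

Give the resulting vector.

Total rotation: 15° + (-180°) + 90° + (-75°) = -150°. Final vector: (0, -1)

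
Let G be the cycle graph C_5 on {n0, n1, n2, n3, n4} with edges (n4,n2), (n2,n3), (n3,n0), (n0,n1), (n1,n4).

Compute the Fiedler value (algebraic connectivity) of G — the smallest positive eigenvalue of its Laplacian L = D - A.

The cycle graph C_n has Laplacian eigenvalues λ_k = 2 − 2cos(2πk/n), k = 0, 1, …, n−1. Here n = 5:
k=0: 2 − 2cos(0) = 0.0; k=1: 2 − 2cos(2π/5) = 1.382; k=2: 2 − 2cos(4π/5) = 3.618; k=3: 2 − 2cos(6π/5) = 3.618; k=4: 2 − 2cos(8π/5) = 1.382.
Laplacian eigenvalues: [0.0, 1.382, 1.382, 3.618, 3.618]. Algebraic connectivity (smallest non-zero eigenvalue) = 1.382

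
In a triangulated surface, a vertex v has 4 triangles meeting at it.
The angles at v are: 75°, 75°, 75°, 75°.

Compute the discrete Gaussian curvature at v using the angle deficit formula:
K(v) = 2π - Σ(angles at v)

Sum of angles = 300°. K = 360° - 300° = 60° = π/3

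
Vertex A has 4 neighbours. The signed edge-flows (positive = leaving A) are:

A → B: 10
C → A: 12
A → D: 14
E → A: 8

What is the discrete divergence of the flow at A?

Divergence = sum of outgoing flows = 10 + (-12) + 14 + (-8) = 4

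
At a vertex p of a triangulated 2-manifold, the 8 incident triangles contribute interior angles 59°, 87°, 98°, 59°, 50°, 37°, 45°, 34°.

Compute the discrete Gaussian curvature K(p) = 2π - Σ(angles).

Sum of angles = 469°. K = 360° - 469° = -109° = -109π/180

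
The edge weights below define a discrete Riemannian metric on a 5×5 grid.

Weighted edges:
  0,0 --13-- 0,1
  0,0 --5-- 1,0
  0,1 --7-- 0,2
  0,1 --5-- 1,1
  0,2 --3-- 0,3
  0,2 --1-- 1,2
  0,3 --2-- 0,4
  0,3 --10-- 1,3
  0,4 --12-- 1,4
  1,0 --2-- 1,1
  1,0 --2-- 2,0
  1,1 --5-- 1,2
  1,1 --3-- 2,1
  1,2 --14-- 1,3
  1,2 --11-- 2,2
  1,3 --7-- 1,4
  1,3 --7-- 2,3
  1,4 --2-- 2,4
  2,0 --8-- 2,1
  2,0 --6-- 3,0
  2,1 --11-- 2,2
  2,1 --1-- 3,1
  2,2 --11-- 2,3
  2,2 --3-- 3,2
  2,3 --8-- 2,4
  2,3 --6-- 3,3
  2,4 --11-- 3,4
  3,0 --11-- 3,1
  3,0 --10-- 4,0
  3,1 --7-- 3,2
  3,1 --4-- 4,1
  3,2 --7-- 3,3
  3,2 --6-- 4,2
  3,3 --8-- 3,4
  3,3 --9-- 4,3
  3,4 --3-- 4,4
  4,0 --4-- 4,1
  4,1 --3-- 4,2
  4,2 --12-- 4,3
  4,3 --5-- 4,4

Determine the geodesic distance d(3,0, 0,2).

Shortest path: 3,0 → 2,0 → 1,0 → 1,1 → 1,2 → 0,2, total weight = 16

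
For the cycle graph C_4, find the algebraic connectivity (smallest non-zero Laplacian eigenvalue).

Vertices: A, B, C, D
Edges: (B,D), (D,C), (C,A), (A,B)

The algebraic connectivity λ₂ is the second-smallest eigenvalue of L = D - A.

The cycle graph C_n has Laplacian eigenvalues λ_k = 2 − 2cos(2πk/n), k = 0, 1, …, n−1. Here n = 4:
k=0: 2 − 2cos(0) = 0.0; k=1: 2 − 2cos(π/2) = 2.0; k=2: 2 − 2cos(π) = 4.0; k=3: 2 − 2cos(3π/2) = 2.0.
Laplacian eigenvalues: [0.0, 2.0, 2.0, 4.0]. Algebraic connectivity (smallest non-zero eigenvalue) = 2.0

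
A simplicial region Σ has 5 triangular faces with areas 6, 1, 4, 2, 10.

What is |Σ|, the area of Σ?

6 + 1 + 4 + 2 + 10 = 23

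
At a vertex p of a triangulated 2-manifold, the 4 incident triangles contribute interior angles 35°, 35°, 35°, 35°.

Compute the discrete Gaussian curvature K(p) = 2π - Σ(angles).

Sum of angles = 140°. K = 360° - 140° = 220° = 11π/9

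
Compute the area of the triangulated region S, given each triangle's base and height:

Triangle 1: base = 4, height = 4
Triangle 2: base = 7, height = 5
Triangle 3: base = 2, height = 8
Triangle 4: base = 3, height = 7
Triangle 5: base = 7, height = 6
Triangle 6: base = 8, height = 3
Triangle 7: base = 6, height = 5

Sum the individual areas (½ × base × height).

(1/2)×4×4 + (1/2)×7×5 + (1/2)×2×8 + (1/2)×3×7 + (1/2)×7×6 + (1/2)×8×3 + (1/2)×6×5 = 92.0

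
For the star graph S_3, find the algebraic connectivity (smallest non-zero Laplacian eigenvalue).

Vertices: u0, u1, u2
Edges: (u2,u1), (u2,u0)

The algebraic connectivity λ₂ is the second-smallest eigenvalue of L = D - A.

The star S_3 is the complete bipartite graph K_{1,2} (one hub of degree 2, 2 leaves of degree 1). The Laplacian spectrum of K_{p,q} is 0, p (multiplicity q−1), q (multiplicity p−1), p+q. With p = 1, q = 2: 0 once, 1 with multiplicity 1, and 3 once. (Check: trace L = sum of degrees = 4 = 1·1 + 3.)
Laplacian eigenvalues: [0.0, 1.0, 3.0]. Algebraic connectivity (smallest non-zero eigenvalue) = 1.0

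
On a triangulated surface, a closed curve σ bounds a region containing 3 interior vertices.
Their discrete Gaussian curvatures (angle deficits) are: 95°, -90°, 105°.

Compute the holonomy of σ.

Holonomy = total enclosed curvature = 95° + (-90°) + 105° = 110°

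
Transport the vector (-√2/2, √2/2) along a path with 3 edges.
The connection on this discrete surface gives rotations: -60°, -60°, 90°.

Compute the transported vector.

Total rotation: (-60°) + (-60°) + 90° = -30°. Final vector: (-0.2588, 0.9659)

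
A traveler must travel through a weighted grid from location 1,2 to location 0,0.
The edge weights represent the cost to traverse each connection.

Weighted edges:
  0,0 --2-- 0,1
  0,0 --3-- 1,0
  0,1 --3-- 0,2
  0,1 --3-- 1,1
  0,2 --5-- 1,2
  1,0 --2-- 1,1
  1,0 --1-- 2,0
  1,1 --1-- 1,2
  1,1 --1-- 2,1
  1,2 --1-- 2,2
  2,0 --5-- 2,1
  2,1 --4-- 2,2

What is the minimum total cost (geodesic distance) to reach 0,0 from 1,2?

Shortest path: 1,2 → 1,1 → 1,0 → 0,0, total weight = 6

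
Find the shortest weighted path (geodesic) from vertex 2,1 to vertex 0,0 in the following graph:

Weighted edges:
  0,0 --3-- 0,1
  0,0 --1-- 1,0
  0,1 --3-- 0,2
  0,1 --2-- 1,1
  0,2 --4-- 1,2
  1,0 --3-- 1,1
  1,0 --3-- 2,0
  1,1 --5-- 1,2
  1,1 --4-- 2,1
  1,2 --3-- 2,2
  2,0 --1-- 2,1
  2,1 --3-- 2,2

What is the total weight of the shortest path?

Shortest path: 2,1 → 2,0 → 1,0 → 0,0, total weight = 5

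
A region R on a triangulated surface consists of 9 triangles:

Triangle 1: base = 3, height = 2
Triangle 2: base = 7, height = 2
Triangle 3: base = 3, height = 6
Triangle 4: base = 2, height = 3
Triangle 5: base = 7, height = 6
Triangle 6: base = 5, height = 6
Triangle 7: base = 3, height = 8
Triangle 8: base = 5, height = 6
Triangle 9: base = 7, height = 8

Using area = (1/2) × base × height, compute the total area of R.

(1/2)×3×2 + (1/2)×7×2 + (1/2)×3×6 + (1/2)×2×3 + (1/2)×7×6 + (1/2)×5×6 + (1/2)×3×8 + (1/2)×5×6 + (1/2)×7×8 = 113.0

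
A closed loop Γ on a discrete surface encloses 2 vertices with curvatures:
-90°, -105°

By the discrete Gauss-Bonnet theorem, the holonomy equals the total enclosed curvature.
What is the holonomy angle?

Holonomy = total enclosed curvature = (-90°) + (-105°) = -195°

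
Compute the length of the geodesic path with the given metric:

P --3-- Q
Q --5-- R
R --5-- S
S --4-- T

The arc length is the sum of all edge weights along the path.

Arc length = 3 + 5 + 5 + 4 = 17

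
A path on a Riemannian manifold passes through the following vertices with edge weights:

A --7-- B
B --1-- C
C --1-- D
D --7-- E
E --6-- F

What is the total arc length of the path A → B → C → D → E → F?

Arc length = 7 + 1 + 1 + 7 + 6 = 22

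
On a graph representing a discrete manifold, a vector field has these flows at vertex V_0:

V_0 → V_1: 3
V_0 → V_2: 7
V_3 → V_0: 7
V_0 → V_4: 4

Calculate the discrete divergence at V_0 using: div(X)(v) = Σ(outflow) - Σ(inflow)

Divergence = sum of outgoing flows = 3 + 7 + (-7) + 4 = 7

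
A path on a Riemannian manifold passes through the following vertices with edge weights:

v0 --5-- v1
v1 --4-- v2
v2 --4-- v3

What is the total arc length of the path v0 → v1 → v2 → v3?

Arc length = 5 + 4 + 4 = 13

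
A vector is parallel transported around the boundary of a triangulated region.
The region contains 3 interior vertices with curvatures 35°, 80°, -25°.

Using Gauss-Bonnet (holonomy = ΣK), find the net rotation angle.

Holonomy = total enclosed curvature = 35° + 80° + (-25°) = 90°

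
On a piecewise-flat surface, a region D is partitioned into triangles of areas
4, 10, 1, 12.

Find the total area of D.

4 + 10 + 1 + 12 = 27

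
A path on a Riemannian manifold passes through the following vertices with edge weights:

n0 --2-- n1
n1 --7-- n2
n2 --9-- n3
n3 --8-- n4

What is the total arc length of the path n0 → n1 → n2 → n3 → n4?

Arc length = 2 + 7 + 9 + 8 = 26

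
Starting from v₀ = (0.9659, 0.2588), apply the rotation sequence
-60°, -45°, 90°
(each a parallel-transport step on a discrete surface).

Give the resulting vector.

Total rotation: (-60°) + (-45°) + 90° = -15°. Final vector: (1, 0)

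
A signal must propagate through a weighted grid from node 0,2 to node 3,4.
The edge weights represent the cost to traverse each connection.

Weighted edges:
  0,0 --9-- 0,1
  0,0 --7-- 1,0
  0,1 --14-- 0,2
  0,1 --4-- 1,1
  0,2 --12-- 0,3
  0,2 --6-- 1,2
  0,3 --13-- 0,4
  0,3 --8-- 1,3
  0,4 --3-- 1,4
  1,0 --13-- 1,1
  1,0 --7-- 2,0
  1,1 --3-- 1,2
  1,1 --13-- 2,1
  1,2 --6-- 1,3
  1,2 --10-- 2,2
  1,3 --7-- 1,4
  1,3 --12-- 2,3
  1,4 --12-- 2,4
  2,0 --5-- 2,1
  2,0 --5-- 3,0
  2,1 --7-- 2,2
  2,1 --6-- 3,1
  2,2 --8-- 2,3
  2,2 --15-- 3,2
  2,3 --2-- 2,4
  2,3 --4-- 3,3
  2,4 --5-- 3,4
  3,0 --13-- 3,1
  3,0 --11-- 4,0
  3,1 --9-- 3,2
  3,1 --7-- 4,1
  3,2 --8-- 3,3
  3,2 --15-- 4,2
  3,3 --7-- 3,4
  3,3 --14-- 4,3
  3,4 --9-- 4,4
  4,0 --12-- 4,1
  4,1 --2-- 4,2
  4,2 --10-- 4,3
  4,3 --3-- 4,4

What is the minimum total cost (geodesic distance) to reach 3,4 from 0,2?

Shortest path: 0,2 → 1,2 → 1,3 → 2,3 → 2,4 → 3,4, total weight = 31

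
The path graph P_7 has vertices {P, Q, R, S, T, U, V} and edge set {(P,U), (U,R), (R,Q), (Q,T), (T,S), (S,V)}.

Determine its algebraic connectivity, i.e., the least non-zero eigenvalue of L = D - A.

The path graph P_n has Laplacian eigenvalues λ_k = 2 − 2cos(kπ/n), k = 0, 1, …, n−1. Here n = 7:
k=0: 2 − 2cos(0) = 0.0; k=1: 2 − 2cos(π/7) = 0.1981; k=2: 2 − 2cos(2π/7) = 0.753; k=3: 2 − 2cos(3π/7) = 1.555; k=4: 2 − 2cos(4π/7) = 2.445; k=5: 2 − 2cos(5π/7) = 3.247; k=6: 2 − 2cos(6π/7) = 3.8019.
Laplacian eigenvalues: [0.0, 0.1981, 0.753, 1.555, 2.445, 3.247, 3.8019]. Algebraic connectivity (smallest non-zero eigenvalue) = 0.1981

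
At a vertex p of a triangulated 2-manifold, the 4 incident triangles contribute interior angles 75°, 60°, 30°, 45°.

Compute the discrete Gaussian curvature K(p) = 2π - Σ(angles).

Sum of angles = 210°. K = 360° - 210° = 150° = 5π/6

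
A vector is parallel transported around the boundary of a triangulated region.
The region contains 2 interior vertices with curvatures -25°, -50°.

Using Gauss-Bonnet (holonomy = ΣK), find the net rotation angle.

Holonomy = total enclosed curvature = (-25°) + (-50°) = -75°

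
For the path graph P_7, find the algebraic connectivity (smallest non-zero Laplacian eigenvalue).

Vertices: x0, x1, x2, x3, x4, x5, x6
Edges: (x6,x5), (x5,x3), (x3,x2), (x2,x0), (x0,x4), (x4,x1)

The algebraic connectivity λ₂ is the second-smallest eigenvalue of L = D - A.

The path graph P_n has Laplacian eigenvalues λ_k = 2 − 2cos(kπ/n), k = 0, 1, …, n−1. Here n = 7:
k=0: 2 − 2cos(0) = 0.0; k=1: 2 − 2cos(π/7) = 0.1981; k=2: 2 − 2cos(2π/7) = 0.753; k=3: 2 − 2cos(3π/7) = 1.555; k=4: 2 − 2cos(4π/7) = 2.445; k=5: 2 − 2cos(5π/7) = 3.247; k=6: 2 − 2cos(6π/7) = 3.8019.
Laplacian eigenvalues: [0.0, 0.1981, 0.753, 1.555, 2.445, 3.247, 3.8019]. Algebraic connectivity (smallest non-zero eigenvalue) = 0.1981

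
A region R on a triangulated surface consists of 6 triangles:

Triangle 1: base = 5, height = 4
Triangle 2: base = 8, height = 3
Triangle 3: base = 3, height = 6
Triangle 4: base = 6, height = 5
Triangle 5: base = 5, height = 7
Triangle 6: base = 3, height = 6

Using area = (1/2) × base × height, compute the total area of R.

(1/2)×5×4 + (1/2)×8×3 + (1/2)×3×6 + (1/2)×6×5 + (1/2)×5×7 + (1/2)×3×6 = 72.5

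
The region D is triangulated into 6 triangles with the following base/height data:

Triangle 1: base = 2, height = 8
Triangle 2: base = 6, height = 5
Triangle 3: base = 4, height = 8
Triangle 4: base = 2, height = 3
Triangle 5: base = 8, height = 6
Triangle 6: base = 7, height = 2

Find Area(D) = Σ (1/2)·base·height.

(1/2)×2×8 + (1/2)×6×5 + (1/2)×4×8 + (1/2)×2×3 + (1/2)×8×6 + (1/2)×7×2 = 73.0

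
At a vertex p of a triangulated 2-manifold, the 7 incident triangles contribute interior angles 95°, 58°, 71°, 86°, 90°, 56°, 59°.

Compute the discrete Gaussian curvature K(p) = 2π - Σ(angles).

Sum of angles = 515°. K = 360° - 515° = -155° = -31π/36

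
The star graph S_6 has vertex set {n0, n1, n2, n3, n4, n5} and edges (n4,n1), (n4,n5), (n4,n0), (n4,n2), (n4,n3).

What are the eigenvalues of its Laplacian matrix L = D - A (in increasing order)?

The star S_6 is the complete bipartite graph K_{1,5} (one hub of degree 5, 5 leaves of degree 1). The Laplacian spectrum of K_{p,q} is 0, p (multiplicity q−1), q (multiplicity p−1), p+q. With p = 1, q = 5: 0 once, 1 with multiplicity 4, and 6 once. (Check: trace L = sum of degrees = 10 = 4·1 + 6.)
Laplacian eigenvalues (increasing order): [0.0, 1.0, 1.0, 1.0, 1.0, 6.0]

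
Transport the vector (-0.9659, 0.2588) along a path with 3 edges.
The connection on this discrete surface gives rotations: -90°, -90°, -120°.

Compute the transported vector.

Total rotation: (-90°) + (-90°) + (-120°) = -300° ≡ 60° (mod 360°). Final vector: (-0.7071, -0.7071)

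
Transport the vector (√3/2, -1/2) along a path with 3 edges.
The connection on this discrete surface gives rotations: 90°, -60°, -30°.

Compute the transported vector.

Total rotation: 90° + (-60°) + (-30°) = 0°. Final vector: (0.8660, -0.5000)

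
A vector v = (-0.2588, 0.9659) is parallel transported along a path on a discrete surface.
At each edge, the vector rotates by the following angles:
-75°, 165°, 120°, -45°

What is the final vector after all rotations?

Total rotation: (-75°) + 165° + 120° + (-45°) = 165°. Final vector: (0, -1)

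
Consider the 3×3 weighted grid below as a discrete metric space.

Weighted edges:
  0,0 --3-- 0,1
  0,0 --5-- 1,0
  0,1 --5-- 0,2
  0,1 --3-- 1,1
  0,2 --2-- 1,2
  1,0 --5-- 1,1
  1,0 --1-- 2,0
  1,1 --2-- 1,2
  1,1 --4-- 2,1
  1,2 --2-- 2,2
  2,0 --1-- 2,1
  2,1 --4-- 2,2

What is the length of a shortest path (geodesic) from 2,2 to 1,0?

Shortest path: 2,2 → 2,1 → 2,0 → 1,0, total weight = 6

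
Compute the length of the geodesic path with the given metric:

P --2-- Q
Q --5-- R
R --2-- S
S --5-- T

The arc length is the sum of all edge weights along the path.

Arc length = 2 + 5 + 2 + 5 = 14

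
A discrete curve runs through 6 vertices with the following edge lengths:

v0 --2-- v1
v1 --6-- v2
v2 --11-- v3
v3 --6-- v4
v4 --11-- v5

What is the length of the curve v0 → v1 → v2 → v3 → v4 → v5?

Arc length = 2 + 6 + 11 + 6 + 11 = 36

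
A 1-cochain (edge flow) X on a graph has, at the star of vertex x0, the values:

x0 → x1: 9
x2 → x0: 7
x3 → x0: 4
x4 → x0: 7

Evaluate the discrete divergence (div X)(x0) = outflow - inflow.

Divergence = sum of outgoing flows = 9 + (-7) + (-4) + (-7) = -9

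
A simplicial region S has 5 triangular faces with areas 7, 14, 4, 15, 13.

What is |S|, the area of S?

7 + 14 + 4 + 15 + 13 = 53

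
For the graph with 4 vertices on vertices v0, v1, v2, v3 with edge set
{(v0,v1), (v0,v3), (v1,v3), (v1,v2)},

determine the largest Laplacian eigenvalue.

Degrees: deg(v0) = 2, deg(v1) = 3, deg(v2) = 1, deg(v3) = 2.
L = D − A with rows/columns ordered (v0, v1, v2, v3):
  [ 2, -1,  0, -1]
  [-1,  3, -1, -1]
  [ 0, -1,  1,  0]
  [-1, -1,  0,  2]
Characteristic polynomial: det(λI − L) = λ(λ − 1)(λ − 3)(λ − 4).
Roots: λ = 0; (λ − 1) = 0 ⇒ λ = 1; (λ − 3) = 0 ⇒ λ = 3; (λ − 4) = 0 ⇒ λ = 4.
(Check: the roots sum (with multiplicity) to 8, matching trace L = Σdeg = 2·4 = 8.)
Laplacian eigenvalues: [0.0, 1.0, 3.0, 4.0]. Largest eigenvalue (spectral radius) = 4.0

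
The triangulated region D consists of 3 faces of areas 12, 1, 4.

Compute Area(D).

12 + 1 + 4 = 17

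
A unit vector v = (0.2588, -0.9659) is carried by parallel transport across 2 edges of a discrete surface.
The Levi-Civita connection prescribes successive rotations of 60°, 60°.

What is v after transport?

Total rotation: 60° + 60° = 120°. Final vector: (0.7071, 0.7071)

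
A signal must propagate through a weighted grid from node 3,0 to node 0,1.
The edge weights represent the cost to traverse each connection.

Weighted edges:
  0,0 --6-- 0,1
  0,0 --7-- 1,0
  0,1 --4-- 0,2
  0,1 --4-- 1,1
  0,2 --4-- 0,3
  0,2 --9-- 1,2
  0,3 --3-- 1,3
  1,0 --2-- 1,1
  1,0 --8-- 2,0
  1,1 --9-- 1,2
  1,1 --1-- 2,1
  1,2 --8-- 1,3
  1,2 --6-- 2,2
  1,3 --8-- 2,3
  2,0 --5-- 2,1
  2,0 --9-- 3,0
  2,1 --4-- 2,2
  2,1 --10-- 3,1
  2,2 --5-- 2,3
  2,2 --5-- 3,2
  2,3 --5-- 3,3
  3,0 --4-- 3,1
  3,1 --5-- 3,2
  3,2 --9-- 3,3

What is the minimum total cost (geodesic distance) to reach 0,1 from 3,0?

Shortest path: 3,0 → 3,1 → 2,1 → 1,1 → 0,1, total weight = 19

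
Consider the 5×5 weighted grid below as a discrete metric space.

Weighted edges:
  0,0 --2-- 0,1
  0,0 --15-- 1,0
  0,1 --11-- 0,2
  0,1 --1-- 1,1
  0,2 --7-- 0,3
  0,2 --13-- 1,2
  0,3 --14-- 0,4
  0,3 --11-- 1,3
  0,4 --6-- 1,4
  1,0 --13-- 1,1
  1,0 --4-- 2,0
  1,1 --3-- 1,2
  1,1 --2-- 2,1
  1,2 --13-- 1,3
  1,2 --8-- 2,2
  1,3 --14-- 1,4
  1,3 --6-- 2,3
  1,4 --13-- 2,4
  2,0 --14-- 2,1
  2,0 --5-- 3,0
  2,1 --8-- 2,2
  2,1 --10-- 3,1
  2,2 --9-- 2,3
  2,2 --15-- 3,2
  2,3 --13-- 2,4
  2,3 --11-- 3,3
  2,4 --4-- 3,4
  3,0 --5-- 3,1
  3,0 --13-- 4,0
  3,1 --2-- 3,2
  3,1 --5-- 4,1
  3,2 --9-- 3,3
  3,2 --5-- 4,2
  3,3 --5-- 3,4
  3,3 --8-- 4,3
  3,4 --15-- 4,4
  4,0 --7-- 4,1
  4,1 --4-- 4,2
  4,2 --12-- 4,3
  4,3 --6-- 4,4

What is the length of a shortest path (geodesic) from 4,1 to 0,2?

Shortest path: 4,1 → 3,1 → 2,1 → 1,1 → 0,1 → 0,2, total weight = 29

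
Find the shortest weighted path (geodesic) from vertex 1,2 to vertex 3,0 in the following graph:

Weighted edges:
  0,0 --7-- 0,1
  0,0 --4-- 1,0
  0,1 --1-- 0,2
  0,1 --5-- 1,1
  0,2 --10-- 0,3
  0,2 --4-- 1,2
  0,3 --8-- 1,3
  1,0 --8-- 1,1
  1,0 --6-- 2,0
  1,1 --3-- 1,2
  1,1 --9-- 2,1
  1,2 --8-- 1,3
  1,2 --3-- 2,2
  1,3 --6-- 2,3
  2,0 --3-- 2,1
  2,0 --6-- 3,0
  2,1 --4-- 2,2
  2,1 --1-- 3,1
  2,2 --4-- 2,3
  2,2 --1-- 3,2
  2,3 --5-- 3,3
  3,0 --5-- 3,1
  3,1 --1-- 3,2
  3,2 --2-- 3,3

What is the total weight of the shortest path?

Shortest path: 1,2 → 2,2 → 3,2 → 3,1 → 3,0, total weight = 10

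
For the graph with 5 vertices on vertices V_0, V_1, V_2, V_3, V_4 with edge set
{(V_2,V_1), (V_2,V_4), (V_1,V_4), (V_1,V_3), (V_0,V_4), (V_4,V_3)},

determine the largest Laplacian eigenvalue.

Degrees: deg(V_0) = 1, deg(V_1) = 3, deg(V_2) = 2, deg(V_3) = 2, deg(V_4) = 4.
L = D − A with rows/columns ordered (V_0, V_1, V_2, V_3, V_4):
  [ 1,  0,  0,  0, -1]
  [ 0,  3, -1, -1, -1]
  [ 0, -1,  2,  0, -1]
  [ 0, -1,  0,  2, -1]
  [-1, -1, -1, -1,  4]
Characteristic polynomial: det(λI − L) = λ(λ − 1)(λ − 2)(λ − 4)(λ − 5).
Roots: λ = 0; (λ − 1) = 0 ⇒ λ = 1; (λ − 2) = 0 ⇒ λ = 2; (λ − 4) = 0 ⇒ λ = 4; (λ − 5) = 0 ⇒ λ = 5.
(Check: the roots sum (with multiplicity) to 12, matching trace L = Σdeg = 2·6 = 12.)
Laplacian eigenvalues: [0.0, 1.0, 2.0, 4.0, 5.0]. Largest eigenvalue (spectral radius) = 5.0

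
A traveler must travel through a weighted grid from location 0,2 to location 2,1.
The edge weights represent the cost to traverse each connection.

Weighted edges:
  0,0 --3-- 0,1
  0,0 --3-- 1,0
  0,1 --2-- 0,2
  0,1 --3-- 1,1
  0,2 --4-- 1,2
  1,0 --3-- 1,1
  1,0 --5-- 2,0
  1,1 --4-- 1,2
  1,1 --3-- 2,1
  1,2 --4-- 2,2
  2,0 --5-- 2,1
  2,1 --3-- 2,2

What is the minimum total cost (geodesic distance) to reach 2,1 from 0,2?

Shortest path: 0,2 → 0,1 → 1,1 → 2,1, total weight = 8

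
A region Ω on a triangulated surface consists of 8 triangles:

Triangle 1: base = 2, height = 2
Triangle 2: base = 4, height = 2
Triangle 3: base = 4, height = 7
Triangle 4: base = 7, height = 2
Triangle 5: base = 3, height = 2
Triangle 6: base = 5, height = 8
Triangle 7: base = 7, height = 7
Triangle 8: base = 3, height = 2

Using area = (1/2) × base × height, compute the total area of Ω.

(1/2)×2×2 + (1/2)×4×2 + (1/2)×4×7 + (1/2)×7×2 + (1/2)×3×2 + (1/2)×5×8 + (1/2)×7×7 + (1/2)×3×2 = 77.5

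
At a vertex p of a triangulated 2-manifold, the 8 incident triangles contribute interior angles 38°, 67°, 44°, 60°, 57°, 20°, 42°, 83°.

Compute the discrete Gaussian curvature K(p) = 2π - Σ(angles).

Sum of angles = 411°. K = 360° - 411° = -51° = -17π/60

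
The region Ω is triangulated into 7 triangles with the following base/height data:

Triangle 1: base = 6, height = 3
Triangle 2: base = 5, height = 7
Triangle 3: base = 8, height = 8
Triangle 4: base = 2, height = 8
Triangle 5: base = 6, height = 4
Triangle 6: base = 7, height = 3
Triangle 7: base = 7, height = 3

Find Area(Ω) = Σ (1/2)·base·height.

(1/2)×6×3 + (1/2)×5×7 + (1/2)×8×8 + (1/2)×2×8 + (1/2)×6×4 + (1/2)×7×3 + (1/2)×7×3 = 99.5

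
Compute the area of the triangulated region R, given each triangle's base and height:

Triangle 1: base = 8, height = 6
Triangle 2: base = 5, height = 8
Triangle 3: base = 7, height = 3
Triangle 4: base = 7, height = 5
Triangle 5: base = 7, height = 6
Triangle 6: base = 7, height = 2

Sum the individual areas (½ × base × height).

(1/2)×8×6 + (1/2)×5×8 + (1/2)×7×3 + (1/2)×7×5 + (1/2)×7×6 + (1/2)×7×2 = 100.0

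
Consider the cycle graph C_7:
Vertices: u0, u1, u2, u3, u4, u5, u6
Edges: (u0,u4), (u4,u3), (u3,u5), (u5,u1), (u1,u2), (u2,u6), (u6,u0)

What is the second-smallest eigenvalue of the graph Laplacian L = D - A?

The cycle graph C_n has Laplacian eigenvalues λ_k = 2 − 2cos(2πk/n), k = 0, 1, …, n−1. Here n = 7:
k=0: 2 − 2cos(0) = 0.0; k=1: 2 − 2cos(2π/7) = 0.753; k=2: 2 − 2cos(4π/7) = 2.445; k=3: 2 − 2cos(6π/7) = 3.8019; k=4: 2 − 2cos(8π/7) = 3.8019; k=5: 2 − 2cos(10π/7) = 2.445; k=6: 2 − 2cos(12π/7) = 0.753.
Laplacian eigenvalues: [0.0, 0.753, 0.753, 2.445, 2.445, 3.8019, 3.8019]. Algebraic connectivity (smallest non-zero eigenvalue) = 0.753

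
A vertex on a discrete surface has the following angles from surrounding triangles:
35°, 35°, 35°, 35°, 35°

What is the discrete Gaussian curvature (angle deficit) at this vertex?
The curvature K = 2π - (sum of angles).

Sum of angles = 175°. K = 360° - 175° = 185°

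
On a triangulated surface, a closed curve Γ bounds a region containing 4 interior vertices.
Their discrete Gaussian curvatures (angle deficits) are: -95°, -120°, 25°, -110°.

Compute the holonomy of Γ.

Holonomy = total enclosed curvature = (-95°) + (-120°) + 25° + (-110°) = -300°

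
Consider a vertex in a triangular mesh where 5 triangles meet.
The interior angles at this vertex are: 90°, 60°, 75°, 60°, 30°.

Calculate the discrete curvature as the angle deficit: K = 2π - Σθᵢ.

Sum of angles = 315°. K = 360° - 315° = 45° = π/4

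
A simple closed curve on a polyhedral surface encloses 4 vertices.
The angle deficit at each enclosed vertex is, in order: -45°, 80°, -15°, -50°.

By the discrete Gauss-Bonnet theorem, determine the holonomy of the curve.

Holonomy = total enclosed curvature = (-45°) + 80° + (-15°) + (-50°) = -30°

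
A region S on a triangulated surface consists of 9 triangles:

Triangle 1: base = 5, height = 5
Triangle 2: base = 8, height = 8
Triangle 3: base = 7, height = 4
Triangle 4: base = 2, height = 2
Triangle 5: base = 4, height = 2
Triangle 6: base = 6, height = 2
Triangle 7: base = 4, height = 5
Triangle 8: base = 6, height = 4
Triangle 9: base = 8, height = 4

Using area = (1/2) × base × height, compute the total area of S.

(1/2)×5×5 + (1/2)×8×8 + (1/2)×7×4 + (1/2)×2×2 + (1/2)×4×2 + (1/2)×6×2 + (1/2)×4×5 + (1/2)×6×4 + (1/2)×8×4 = 108.5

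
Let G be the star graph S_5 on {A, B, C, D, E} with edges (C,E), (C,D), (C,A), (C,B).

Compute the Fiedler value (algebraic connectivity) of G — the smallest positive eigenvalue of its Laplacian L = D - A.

The star S_5 is the complete bipartite graph K_{1,4} (one hub of degree 4, 4 leaves of degree 1). The Laplacian spectrum of K_{p,q} is 0, p (multiplicity q−1), q (multiplicity p−1), p+q. With p = 1, q = 4: 0 once, 1 with multiplicity 3, and 5 once. (Check: trace L = sum of degrees = 8 = 3·1 + 5.)
Laplacian eigenvalues: [0.0, 1.0, 1.0, 1.0, 5.0]. Algebraic connectivity (smallest non-zero eigenvalue) = 1.0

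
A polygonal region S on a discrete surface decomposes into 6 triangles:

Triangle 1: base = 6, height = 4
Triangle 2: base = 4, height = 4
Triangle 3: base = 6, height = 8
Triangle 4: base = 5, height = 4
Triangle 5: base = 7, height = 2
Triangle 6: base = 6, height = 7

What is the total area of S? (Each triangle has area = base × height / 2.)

(1/2)×6×4 + (1/2)×4×4 + (1/2)×6×8 + (1/2)×5×4 + (1/2)×7×2 + (1/2)×6×7 = 82.0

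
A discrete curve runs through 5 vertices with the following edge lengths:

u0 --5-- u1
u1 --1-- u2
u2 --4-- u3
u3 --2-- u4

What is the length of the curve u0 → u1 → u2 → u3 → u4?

Arc length = 5 + 1 + 4 + 2 = 12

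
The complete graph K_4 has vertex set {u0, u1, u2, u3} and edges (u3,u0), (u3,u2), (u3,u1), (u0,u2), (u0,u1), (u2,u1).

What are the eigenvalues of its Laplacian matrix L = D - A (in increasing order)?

For the complete graph K_n, L = nI − J (J = all-ones matrix). J has eigenvalues n (once, eigenvector 𝟙) and 0 (multiplicity n−1), so L has eigenvalues 0 (once) and n (multiplicity n−1). Here n = 4: eigenvalue 0 once and 4 with multiplicity 3.
Laplacian eigenvalues (increasing order): [0.0, 4.0, 4.0, 4.0]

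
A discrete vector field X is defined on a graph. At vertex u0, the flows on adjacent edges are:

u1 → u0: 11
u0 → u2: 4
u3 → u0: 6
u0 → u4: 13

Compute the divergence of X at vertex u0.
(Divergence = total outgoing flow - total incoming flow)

Divergence = sum of outgoing flows = (-11) + 4 + (-6) + 13 = 0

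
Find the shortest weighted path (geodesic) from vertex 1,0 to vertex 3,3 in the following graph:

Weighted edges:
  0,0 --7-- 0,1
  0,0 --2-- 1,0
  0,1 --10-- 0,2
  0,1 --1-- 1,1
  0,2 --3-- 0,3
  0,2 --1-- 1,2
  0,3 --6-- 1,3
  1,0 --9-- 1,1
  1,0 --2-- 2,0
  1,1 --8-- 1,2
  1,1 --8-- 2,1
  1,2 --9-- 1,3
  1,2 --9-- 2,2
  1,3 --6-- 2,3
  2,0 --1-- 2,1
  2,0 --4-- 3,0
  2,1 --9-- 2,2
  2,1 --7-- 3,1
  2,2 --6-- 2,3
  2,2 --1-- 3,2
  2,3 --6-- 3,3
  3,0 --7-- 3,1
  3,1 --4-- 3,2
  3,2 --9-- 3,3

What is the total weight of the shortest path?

Shortest path: 1,0 → 2,0 → 2,1 → 2,2 → 3,2 → 3,3, total weight = 22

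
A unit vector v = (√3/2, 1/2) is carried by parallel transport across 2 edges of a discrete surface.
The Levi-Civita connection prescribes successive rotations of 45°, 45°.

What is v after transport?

Total rotation: 45° + 45° = 90°. Final vector: (-0.5000, 0.8660)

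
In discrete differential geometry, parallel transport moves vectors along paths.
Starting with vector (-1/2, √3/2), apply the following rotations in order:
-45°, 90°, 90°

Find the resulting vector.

Total rotation: (-45°) + 90° + 90° = 135°. Final vector: (-0.2588, -0.9659)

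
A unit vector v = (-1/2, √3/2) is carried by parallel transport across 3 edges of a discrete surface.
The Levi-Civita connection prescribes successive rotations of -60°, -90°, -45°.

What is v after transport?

Total rotation: (-60°) + (-90°) + (-45°) = -195° ≡ 165° (mod 360°). Final vector: (0.2588, -0.9659)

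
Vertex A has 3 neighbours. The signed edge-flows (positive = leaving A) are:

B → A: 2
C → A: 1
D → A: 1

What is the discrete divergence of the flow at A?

Divergence = sum of outgoing flows = (-2) + (-1) + (-1) = -4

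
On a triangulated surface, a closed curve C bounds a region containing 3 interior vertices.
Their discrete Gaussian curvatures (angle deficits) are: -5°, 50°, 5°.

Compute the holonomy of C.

Holonomy = total enclosed curvature = (-5°) + 50° + 5° = 50°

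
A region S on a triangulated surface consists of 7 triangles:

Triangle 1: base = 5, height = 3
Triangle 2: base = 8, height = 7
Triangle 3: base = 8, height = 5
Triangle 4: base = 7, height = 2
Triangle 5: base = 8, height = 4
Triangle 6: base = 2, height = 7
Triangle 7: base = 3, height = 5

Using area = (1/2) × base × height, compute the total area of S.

(1/2)×5×3 + (1/2)×8×7 + (1/2)×8×5 + (1/2)×7×2 + (1/2)×8×4 + (1/2)×2×7 + (1/2)×3×5 = 93.0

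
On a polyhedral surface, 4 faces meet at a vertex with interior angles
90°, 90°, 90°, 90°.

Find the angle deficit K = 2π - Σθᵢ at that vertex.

Sum of angles = 360°. K = 360° - 360° = 0° = 0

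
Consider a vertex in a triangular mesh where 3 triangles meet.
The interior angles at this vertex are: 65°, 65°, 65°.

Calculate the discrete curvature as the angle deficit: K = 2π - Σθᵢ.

Sum of angles = 195°. K = 360° - 195° = 165°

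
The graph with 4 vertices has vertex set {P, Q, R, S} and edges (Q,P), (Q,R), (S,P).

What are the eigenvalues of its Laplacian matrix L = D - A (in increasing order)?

Degrees: deg(P) = 2, deg(Q) = 2, deg(R) = 1, deg(S) = 1.
L = D − A with rows/columns ordered (P, Q, R, S):
  [ 2, -1,  0, -1]
  [-1,  2, -1,  0]
  [ 0, -1,  1,  0]
  [-1,  0,  0,  1]
Characteristic polynomial: det(λI − L) = λ(λ² − 4λ + 2)(λ − 2).
Roots: λ = 0; (λ² − 4λ + 2) = 0 ⇒ λ = 2 ± √2 ≈ 0.5858, 3.4142; (λ − 2) = 0 ⇒ λ = 2.
(Check: the roots sum (with multiplicity) to 6, matching trace L = Σdeg = 2·3 = 6.)
Laplacian eigenvalues (increasing order): [0.0, 0.5858, 2.0, 3.4142]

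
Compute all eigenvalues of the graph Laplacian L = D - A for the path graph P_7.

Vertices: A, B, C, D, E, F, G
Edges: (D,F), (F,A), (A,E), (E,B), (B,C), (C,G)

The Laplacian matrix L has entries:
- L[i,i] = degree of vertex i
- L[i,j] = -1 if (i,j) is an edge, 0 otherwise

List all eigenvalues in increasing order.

The path graph P_n has Laplacian eigenvalues λ_k = 2 − 2cos(kπ/n), k = 0, 1, …, n−1. Here n = 7:
k=0: 2 − 2cos(0) = 0.0; k=1: 2 − 2cos(π/7) = 0.1981; k=2: 2 − 2cos(2π/7) = 0.753; k=3: 2 − 2cos(3π/7) = 1.555; k=4: 2 − 2cos(4π/7) = 2.445; k=5: 2 − 2cos(5π/7) = 3.247; k=6: 2 − 2cos(6π/7) = 3.8019.
Laplacian eigenvalues (increasing order): [0.0, 0.1981, 0.753, 1.555, 2.445, 3.247, 3.8019]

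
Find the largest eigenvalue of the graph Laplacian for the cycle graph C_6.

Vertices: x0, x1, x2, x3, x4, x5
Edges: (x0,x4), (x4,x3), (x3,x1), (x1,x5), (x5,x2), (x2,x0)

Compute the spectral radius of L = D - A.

The cycle graph C_n has Laplacian eigenvalues λ_k = 2 − 2cos(2πk/n), k = 0, 1, …, n−1. Here n = 6:
k=0: 2 − 2cos(0) = 0.0; k=1: 2 − 2cos(π/3) = 1.0; k=2: 2 − 2cos(2π/3) = 3.0; k=3: 2 − 2cos(π) = 4.0; k=4: 2 − 2cos(4π/3) = 3.0; k=5: 2 − 2cos(5π/3) = 1.0.
Laplacian eigenvalues: [0.0, 1.0, 1.0, 3.0, 3.0, 4.0]. Largest eigenvalue (spectral radius) = 4.0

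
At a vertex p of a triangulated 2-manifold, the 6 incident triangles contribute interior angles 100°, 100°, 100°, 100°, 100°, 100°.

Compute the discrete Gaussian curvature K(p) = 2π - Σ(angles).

Sum of angles = 600°. K = 360° - 600° = -240° = -4π/3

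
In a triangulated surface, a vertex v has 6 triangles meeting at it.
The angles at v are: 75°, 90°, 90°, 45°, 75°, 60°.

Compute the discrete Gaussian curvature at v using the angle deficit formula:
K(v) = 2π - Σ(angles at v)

Sum of angles = 435°. K = 360° - 435° = -75°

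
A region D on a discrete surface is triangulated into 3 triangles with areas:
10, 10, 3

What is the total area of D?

10 + 10 + 3 = 23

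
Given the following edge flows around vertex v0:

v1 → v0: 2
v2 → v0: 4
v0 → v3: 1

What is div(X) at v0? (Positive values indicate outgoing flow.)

Divergence = sum of outgoing flows = (-2) + (-4) + 1 = -5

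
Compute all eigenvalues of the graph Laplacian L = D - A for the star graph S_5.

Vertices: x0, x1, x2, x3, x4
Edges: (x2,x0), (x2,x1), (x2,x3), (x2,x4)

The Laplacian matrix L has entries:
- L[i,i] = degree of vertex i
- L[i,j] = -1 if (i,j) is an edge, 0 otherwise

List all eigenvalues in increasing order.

The star S_5 is the complete bipartite graph K_{1,4} (one hub of degree 4, 4 leaves of degree 1). The Laplacian spectrum of K_{p,q} is 0, p (multiplicity q−1), q (multiplicity p−1), p+q. With p = 1, q = 4: 0 once, 1 with multiplicity 3, and 5 once. (Check: trace L = sum of degrees = 8 = 3·1 + 5.)
Laplacian eigenvalues (increasing order): [0.0, 1.0, 1.0, 1.0, 5.0]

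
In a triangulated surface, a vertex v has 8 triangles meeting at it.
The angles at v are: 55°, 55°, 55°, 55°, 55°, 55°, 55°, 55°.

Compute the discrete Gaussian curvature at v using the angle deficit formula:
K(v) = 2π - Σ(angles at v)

Sum of angles = 440°. K = 360° - 440° = -80° = -4π/9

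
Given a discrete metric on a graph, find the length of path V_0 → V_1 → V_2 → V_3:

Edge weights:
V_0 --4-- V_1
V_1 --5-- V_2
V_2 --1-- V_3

Arc length = 4 + 5 + 1 = 10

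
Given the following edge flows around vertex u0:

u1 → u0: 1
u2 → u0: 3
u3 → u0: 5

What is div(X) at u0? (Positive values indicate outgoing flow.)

Divergence = sum of outgoing flows = (-1) + (-3) + (-5) = -9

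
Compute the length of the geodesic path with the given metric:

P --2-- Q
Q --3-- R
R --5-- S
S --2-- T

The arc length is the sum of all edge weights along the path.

Arc length = 2 + 3 + 5 + 2 = 12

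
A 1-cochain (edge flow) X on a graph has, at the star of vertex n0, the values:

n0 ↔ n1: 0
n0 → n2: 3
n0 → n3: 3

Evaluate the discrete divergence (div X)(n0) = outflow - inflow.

Divergence = sum of outgoing flows = 0 + 3 + 3 = 6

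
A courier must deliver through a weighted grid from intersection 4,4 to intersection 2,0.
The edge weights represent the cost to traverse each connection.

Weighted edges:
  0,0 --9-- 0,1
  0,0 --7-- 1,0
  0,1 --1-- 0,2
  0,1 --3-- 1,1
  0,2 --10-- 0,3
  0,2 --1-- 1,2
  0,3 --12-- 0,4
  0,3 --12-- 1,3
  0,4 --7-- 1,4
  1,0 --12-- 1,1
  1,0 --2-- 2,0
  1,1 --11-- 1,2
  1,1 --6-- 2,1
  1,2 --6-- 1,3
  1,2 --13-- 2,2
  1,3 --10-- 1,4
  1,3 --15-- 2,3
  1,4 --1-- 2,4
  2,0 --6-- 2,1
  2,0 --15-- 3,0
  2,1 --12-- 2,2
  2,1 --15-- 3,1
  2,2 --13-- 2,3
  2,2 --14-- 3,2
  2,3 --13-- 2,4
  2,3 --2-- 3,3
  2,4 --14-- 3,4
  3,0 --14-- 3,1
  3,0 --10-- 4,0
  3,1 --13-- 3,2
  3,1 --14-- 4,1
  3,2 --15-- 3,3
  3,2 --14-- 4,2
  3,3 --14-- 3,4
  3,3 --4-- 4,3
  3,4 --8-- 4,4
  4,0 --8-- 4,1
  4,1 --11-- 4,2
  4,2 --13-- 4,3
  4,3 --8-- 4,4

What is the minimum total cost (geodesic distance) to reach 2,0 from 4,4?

Shortest path: 4,4 → 4,3 → 3,3 → 2,3 → 2,2 → 2,1 → 2,0, total weight = 45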